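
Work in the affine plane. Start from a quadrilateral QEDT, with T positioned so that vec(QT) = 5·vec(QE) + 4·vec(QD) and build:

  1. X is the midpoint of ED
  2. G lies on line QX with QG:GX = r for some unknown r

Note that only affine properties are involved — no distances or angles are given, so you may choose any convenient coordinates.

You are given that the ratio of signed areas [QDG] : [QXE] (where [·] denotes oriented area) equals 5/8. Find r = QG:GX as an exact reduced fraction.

r = 5/3

Choose coordinates Q = (0, 0), E = (1, 0), D = (0, 1), T = (5, 4).
1. X is the midpoint of ED ⇒ X = (1/2, 1/2)
2. With QG:GX = r, write λ = r/(r+1) so G = Q + λ·(X−Q); G is affine-linear in λ
Every point depending on G is an affine combination of G and λ-independent points, so each such coordinate is linear in λ; the λ² term in each signed area is a multiple of (X−Q)×(X−Q) = 0, so 2·[QDG] and 2·[QXE] are each linear in λ. Evaluating at λ=0 and λ=1:
  2·[QDG] = -1/2·λ,   2·[QXE] = -1/2
So [QDG]:[QXE] = (-1/2·λ) / (-1/2). Setting this equal to 5/8:
  -1/2·λ = 5/8·(-1/2)  ⇒  λ = 5/8
Then r = λ/(1−λ) = (5/8)/(3/8) = 5/3. Check: with r = 5/3, G = (5/16, 5/16) and [QDG]:[QXE] = 5/8 as required.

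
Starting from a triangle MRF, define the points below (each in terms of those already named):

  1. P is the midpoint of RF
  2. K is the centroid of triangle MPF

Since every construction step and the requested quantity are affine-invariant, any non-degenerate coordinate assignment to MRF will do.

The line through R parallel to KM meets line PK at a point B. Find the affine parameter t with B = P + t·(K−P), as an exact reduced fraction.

Set M = (0, 0), R = (1, 0), F = (0, 1); any affine frame gives the same invariant.
1. P is the midpoint of RF ⇒ P = (1/2, 1/2)
2. K is the centroid of triangle MPF ⇒ K = (1/6, 1/2)
through R parallel to KM: direction (-1/6, -1/2); meets PK at B = (7/6, 1/2)
B = P + t·(K−P) with t = -2

t = -2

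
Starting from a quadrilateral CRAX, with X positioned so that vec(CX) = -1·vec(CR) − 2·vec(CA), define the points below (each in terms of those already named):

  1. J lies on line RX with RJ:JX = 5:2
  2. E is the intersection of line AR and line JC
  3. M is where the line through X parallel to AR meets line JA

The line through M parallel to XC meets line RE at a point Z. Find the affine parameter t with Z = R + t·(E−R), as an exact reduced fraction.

t = 26/75

Work in coordinates with C = (0, 0), R = (1, 0), A = (0, 1), X = (-1, -2).
1. J lies on line RX with RJ:JX = 5:2 ⇒ J = (-3/7, -10/7)
2. E is the intersection of line AR and line JC ⇒ E = (3/13, 10/13)
3. M is where the line through X parallel to AR meets line JA ⇒ M = (-3/5, -12/5)
through M parallel to XC: direction (1, 2); meets RE at Z = (11/15, 4/15)
Z = R + t·(E−R) with t = 26/75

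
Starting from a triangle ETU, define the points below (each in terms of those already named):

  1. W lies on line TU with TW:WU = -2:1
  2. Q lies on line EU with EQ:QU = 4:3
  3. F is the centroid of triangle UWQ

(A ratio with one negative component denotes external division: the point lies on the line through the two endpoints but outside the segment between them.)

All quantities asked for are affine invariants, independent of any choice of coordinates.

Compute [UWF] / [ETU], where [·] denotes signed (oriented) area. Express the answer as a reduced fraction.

Set E = (0, 0), T = (1, 0), U = (0, 1); any affine frame gives the same invariant.
1. W lies on line TU with TW:WU = -2:1 ⇒ W = (-1, 2)
2. Q lies on line EU with EQ:QU = 4:3 ⇒ Q = (0, 4/7)
3. F is the centroid of triangle UWQ ⇒ F = (-1/3, 25/21)
2·[UWF] = 1/7, 2·[ETU] = 1
[UWF]:[ETU] = 1/7:1 = 1/7

[UWF]:[ETU] = 1/7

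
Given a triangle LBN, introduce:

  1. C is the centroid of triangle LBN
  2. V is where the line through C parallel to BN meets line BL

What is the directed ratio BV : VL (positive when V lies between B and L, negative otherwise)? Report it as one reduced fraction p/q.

BV:VL = 1/2

Work in coordinates with L = (0, 0), B = (1, 0), N = (0, 1).
1. C is the centroid of triangle LBN ⇒ C = (1/3, 1/3)
2. V is where the line through C parallel to BN meets line BL ⇒ V = (2/3, 0)
V = B + t·(L−B) with t = 1/3, so BV:VL = t:(1−t) = 1/3:2/3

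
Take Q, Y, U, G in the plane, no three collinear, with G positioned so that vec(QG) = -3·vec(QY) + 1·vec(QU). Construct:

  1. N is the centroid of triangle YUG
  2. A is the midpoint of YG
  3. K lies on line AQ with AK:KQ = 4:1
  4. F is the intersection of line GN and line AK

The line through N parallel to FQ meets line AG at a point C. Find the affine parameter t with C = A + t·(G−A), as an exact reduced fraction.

t = -2/3

Assign Q = (0, 0), Y = (1, 0), U = (0, 1), G = (-3, 1) — the answer is frame-independent, so this choice is without loss of generality.
1. N is the centroid of triangle YUG ⇒ N = (-2/3, 2/3)
2. A is the midpoint of YG ⇒ A = (-1, 1/2)
3. K lies on line AQ with AK:KQ = 4:1 ⇒ K = (-1/5, 1/10)
4. F is the intersection of line GN and line AK ⇒ F = (-8/5, 4/5)
through N parallel to FQ: direction (8/5, -4/5); meets AG at C = (1/3, 1/6)
C = A + t·(G−A) with t = -2/3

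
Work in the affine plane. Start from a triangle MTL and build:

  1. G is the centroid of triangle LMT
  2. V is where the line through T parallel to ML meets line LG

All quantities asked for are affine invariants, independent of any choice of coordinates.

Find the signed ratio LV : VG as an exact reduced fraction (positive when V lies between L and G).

LV:VG = -3/2

Work in coordinates with M = (0, 0), T = (1, 0), L = (0, 1).
1. G is the centroid of triangle LMT ⇒ G = (1/3, 1/3)
2. V is where the line through T parallel to ML meets line LG ⇒ V = (1, -1)
V = L + t·(G−L) with t = 3, so LV:VG = t:(1−t) = 3:-2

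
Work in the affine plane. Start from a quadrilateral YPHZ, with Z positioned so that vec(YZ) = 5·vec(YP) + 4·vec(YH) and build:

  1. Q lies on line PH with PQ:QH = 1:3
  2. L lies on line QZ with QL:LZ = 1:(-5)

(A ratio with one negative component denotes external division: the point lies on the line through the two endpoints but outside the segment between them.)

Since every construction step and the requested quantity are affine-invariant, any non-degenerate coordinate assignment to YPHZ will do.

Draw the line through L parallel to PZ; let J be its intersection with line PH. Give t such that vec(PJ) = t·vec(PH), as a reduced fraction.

t = 5/16

Assign Y = (0, 0), P = (1, 0), H = (0, 1), Z = (5, 4) — the answer is frame-independent, so this choice is without loss of generality.
1. Q lies on line PH with PQ:QH = 1:3 ⇒ Q = (3/4, 1/4)
2. L lies on line QZ with QL:LZ = 1:(-5) ⇒ L = (-5/16, -11/16)
through L parallel to PZ: direction (4, 4); meets PH at J = (11/16, 5/16)
J = P + t·(H−P) with t = 5/16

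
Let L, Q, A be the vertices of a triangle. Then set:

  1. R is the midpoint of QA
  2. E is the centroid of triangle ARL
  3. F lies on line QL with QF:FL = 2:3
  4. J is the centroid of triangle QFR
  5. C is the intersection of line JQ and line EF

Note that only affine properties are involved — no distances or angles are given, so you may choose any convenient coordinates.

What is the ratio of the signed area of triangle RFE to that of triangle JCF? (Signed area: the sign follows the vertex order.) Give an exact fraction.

Assign L = (0, 0), Q = (1, 0), A = (0, 1) — the answer is frame-independent, so this choice is without loss of generality.
1. R is the midpoint of QA ⇒ R = (1/2, 1/2)
2. E is the centroid of triangle ARL ⇒ E = (1/6, 1/2)
3. F lies on line QL with QF:FL = 2:3 ⇒ F = (3/5, 0)
4. J is the centroid of triangle QFR ⇒ J = (7/10, 1/6)
5. C is the intersection of line JQ and line EF ⇒ C = (8/35, 3/7)
2·[RFE] = -1/6, 2·[JCF] = 11/105
[RFE]:[JCF] = -1/6:11/105 = -35/22

[RFE]:[JCF] = -35/22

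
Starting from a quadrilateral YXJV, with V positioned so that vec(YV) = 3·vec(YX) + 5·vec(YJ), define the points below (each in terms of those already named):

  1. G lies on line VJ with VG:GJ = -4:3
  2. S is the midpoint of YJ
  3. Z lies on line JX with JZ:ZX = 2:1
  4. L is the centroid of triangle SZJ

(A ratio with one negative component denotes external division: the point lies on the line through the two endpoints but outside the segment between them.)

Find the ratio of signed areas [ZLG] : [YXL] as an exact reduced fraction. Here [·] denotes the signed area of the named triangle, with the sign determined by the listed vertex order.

Set Y = (0, 0), X = (1, 0), J = (0, 1), V = (3, 5); any affine frame gives the same invariant.
1. G lies on line VJ with VG:GJ = -4:3 ⇒ G = (-9, -11)
2. S is the midpoint of YJ ⇒ S = (0, 1/2)
3. Z lies on line JX with JZ:ZX = 2:1 ⇒ Z = (2/3, 1/3)
4. L is the centroid of triangle SZJ ⇒ L = (2/9, 11/18)
2·[ZLG] = 139/18, 2·[YXL] = 11/18
[ZLG]:[YXL] = 139/18:11/18 = 139/11

[ZLG]:[YXL] = 139/11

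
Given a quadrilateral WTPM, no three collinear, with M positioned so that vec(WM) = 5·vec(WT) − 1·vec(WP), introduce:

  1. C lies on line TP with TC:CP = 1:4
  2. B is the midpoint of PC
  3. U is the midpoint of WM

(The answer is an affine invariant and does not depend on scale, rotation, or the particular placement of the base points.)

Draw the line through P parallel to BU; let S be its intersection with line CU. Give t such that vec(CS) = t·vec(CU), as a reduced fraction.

t = 2

Choose coordinates W = (0, 0), T = (1, 0), P = (0, 1), M = (5, -1).
1. C lies on line TP with TC:CP = 1:4 ⇒ C = (4/5, 1/5)
2. B is the midpoint of PC ⇒ B = (2/5, 3/5)
3. U is the midpoint of WM ⇒ U = (5/2, -1/2)
through P parallel to BU: direction (21/10, -11/10); meets CU at S = (21/5, -6/5)
S = C + t·(U−C) with t = 2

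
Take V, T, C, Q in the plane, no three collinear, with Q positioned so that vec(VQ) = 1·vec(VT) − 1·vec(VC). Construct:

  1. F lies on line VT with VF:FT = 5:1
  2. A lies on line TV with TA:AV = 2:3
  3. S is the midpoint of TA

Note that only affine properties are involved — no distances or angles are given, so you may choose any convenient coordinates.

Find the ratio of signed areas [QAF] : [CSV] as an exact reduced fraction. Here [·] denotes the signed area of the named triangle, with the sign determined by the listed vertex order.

Choose coordinates V = (0, 0), T = (1, 0), C = (0, 1), Q = (1, -1).
1. F lies on line VT with VF:FT = 5:1 ⇒ F = (5/6, 0)
2. A lies on line TV with TA:AV = 2:3 ⇒ A = (3/5, 0)
3. S is the midpoint of TA ⇒ S = (4/5, 0)
2·[QAF] = -7/30, 2·[CSV] = -4/5
[QAF]:[CSV] = -7/30:-4/5 = 7/24

[QAF]:[CSV] = 7/24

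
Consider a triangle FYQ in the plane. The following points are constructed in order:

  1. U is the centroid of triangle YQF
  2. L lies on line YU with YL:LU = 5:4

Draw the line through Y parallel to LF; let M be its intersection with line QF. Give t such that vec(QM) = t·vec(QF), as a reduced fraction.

Choose coordinates F = (0, 0), Y = (1, 0), Q = (0, 1).
1. U is the centroid of triangle YQF ⇒ U = (1/3, 1/3)
2. L lies on line YU with YL:LU = 5:4 ⇒ L = (17/27, 5/27)
through Y parallel to LF: direction (-17/27, -5/27); meets QF at M = (0, -5/17)
M = Q + t·(F−Q) with t = 22/17

t = 22/17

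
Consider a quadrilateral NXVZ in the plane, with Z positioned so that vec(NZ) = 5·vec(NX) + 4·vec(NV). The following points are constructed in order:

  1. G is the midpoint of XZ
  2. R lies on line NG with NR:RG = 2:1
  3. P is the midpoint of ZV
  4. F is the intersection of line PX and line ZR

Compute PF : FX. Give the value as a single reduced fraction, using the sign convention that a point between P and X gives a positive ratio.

Assign N = (0, 0), X = (1, 0), V = (0, 1), Z = (5, 4) — the answer is frame-independent, so this choice is without loss of generality.
1. G is the midpoint of XZ ⇒ G = (3, 2)
2. R lies on line NG with NR:RG = 2:1 ⇒ R = (2, 4/3)
3. P is the midpoint of ZV ⇒ P = (5/2, 5/2)
4. F is the intersection of line PX and line ZR ⇒ F = (11/7, 20/21)
F = P + t·(X−P) with t = 13/21, so PF:FX = t:(1−t) = 13/21:8/21

PF:FX = 13/8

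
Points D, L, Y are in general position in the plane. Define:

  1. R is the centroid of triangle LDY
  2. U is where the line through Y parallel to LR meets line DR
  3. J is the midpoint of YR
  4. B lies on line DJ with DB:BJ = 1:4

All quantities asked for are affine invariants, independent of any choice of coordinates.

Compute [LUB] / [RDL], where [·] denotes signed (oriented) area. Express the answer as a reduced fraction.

Set D = (0, 0), L = (1, 0), Y = (0, 1); any affine frame gives the same invariant.
1. R is the centroid of triangle LDY ⇒ R = (1/3, 1/3)
2. U is where the line through Y parallel to LR meets line DR ⇒ U = (2/3, 2/3)
3. J is the midpoint of YR ⇒ J = (1/6, 2/3)
4. B lies on line DJ with DB:BJ = 1:4 ⇒ B = (1/30, 2/15)
2·[LUB] = 3/5, 2·[RDL] = 1/3
[LUB]:[RDL] = 3/5:1/3 = 9/5

[LUB]:[RDL] = 9/5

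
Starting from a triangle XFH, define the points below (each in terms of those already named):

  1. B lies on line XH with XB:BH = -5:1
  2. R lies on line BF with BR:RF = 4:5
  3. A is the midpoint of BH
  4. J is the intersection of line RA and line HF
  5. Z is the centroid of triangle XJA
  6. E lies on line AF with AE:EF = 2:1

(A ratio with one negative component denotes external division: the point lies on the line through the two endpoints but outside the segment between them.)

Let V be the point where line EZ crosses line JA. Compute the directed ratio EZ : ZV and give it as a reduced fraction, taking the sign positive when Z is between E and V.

Choose coordinates X = (0, 0), F = (1, 0), H = (0, 1).
1. B lies on line XH with XB:BH = -5:1 ⇒ B = (0, 5/4)
2. R lies on line BF with BR:RF = 4:5 ⇒ R = (4/9, 25/36)
3. A is the midpoint of BH ⇒ A = (0, 9/8)
4. J is the intersection of line RA and line HF ⇒ J = (-4, 5)
5. Z is the centroid of triangle XJA ⇒ Z = (-4/3, 49/24)
6. E lies on line AF with AE:EF = 2:1 ⇒ E = (2/3, 3/8)
line EZ meets JA at V = (56/39, -83/312)
Z = E + t·(V−E) with t = -13/5, so EZ:ZV = -13/5:18/5

EZ:ZV = -13/18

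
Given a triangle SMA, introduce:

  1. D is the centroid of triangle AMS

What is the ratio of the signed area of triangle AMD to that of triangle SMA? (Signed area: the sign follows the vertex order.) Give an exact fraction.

[AMD]:[SMA] = -1/3

Assign S = (0, 0), M = (1, 0), A = (0, 1) — the answer is frame-independent, so this choice is without loss of generality.
1. D is the centroid of triangle AMS ⇒ D = (1/3, 1/3)
2·[AMD] = -1/3, 2·[SMA] = 1
[AMD]:[SMA] = -1/3:1 = -1/3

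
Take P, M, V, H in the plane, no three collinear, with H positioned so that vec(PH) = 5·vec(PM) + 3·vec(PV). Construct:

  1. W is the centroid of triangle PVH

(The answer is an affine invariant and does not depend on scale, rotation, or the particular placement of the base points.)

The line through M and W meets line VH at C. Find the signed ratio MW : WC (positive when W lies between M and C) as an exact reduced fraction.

Choose coordinates P = (0, 0), M = (1, 0), V = (0, 1), H = (5, 3).
1. W is the centroid of triangle PVH ⇒ W = (5/3, 4/3)
line MW meets VH at C = (15/8, 7/4)
W = M + t·(C−M) with t = 16/21, so MW:WC = 16/21:5/21

MW:WC = 16/5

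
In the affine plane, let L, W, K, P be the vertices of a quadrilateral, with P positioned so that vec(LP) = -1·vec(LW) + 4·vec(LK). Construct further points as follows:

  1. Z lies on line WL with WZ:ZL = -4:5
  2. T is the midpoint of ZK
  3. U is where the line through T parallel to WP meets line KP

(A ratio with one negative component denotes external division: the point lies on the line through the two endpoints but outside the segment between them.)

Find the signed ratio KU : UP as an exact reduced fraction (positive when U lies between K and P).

KU:UP = -9/7

Work in coordinates with L = (0, 0), W = (1, 0), K = (0, 1), P = (-1, 4).
1. Z lies on line WL with WZ:ZL = -4:5 ⇒ Z = (5, 0)
2. T is the midpoint of ZK ⇒ T = (5/2, 1/2)
3. U is where the line through T parallel to WP meets line KP ⇒ U = (-9/2, 29/2)
U = K + t·(P−K) with t = 9/2, so KU:UP = t:(1−t) = 9/2:-7/2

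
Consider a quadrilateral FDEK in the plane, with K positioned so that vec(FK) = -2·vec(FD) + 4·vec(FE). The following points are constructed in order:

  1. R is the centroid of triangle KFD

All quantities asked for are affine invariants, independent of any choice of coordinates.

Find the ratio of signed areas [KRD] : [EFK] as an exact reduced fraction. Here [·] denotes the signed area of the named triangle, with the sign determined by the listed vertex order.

[KRD]:[EFK] = -2/3

Choose coordinates F = (0, 0), D = (1, 0), E = (0, 1), K = (-2, 4).
1. R is the centroid of triangle KFD ⇒ R = (-1/3, 4/3)
2·[KRD] = 4/3, 2·[EFK] = -2
[KRD]:[EFK] = 4/3:-2 = -2/3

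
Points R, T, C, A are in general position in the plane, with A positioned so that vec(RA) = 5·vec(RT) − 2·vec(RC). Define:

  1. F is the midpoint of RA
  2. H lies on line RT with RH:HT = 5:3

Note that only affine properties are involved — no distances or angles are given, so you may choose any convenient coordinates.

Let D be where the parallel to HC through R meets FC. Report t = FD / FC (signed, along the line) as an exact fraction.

Set R = (0, 0), T = (1, 0), C = (0, 1), A = (5, -2); any affine frame gives the same invariant.
1. F is the midpoint of RA ⇒ F = (5/2, -1)
2. H lies on line RT with RH:HT = 5:3 ⇒ H = (5/8, 0)
through R parallel to HC: direction (-5/8, 1); meets FC at D = (-5/4, 2)
D = F + t·(C−F) with t = 3/2

t = 3/2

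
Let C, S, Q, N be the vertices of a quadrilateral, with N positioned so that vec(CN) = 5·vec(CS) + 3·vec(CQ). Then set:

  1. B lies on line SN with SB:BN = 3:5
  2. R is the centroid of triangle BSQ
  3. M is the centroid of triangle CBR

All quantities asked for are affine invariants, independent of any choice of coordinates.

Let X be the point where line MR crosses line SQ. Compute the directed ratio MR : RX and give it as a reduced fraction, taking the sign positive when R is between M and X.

MR:RX = -1/21

Work in coordinates with C = (0, 0), S = (1, 0), Q = (0, 1), N = (5, 3).
1. B lies on line SN with SB:BN = 3:5 ⇒ B = (5/2, 9/8)
2. R is the centroid of triangle BSQ ⇒ R = (7/6, 17/24)
3. M is the centroid of triangle CBR ⇒ M = (11/9, 11/18)
line MR meets SQ at X = (7/3, -4/3)
R = M + t·(X−M) with t = -1/20, so MR:RX = -1/20:21/20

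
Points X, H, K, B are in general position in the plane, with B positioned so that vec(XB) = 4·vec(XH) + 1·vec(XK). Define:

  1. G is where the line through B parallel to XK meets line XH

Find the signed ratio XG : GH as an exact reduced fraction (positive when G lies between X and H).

Assign X = (0, 0), H = (1, 0), K = (0, 1), B = (4, 1) — the answer is frame-independent, so this choice is without loss of generality.
1. G is where the line through B parallel to XK meets line XH ⇒ G = (4, 0)
G = X + t·(H−X) with t = 4, so XG:GH = t:(1−t) = 4:-3

XG:GH = -4/3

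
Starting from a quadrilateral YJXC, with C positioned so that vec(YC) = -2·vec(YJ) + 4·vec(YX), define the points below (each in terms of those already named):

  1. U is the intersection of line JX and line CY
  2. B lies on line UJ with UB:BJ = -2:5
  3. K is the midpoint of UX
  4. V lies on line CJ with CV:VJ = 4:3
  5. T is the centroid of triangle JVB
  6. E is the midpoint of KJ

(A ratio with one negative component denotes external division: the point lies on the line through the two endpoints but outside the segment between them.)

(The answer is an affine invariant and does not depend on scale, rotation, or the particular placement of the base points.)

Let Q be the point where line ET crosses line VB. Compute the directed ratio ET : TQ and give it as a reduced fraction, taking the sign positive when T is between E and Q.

Assign Y = (0, 0), J = (1, 0), X = (0, 1), C = (-2, 4) — the answer is frame-independent, so this choice is without loss of generality.
1. U is the intersection of line JX and line CY ⇒ U = (-1, 2)
2. B lies on line UJ with UB:BJ = -2:5 ⇒ B = (-7/3, 10/3)
3. K is the midpoint of UX ⇒ K = (-1/2, 3/2)
4. V lies on line CJ with CV:VJ = 4:3 ⇒ V = (-2/7, 12/7)
5. T is the centroid of triangle JVB ⇒ T = (-34/63, 106/63)
6. E is the midpoint of KJ ⇒ E = (1/4, 3/4)
line ET meets VB at Q = (-1264/1113, 2656/1113)
T = E + t·(Q−E) with t = 53/93, so ET:TQ = 53/93:40/93

ET:TQ = 53/40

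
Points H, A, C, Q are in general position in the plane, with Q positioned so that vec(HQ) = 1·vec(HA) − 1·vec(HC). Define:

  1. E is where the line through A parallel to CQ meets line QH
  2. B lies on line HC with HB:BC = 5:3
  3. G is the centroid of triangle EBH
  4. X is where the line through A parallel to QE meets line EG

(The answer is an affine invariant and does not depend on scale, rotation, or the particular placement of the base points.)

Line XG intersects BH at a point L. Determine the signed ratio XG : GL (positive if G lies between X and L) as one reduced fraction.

XG:GL = -38/5

Work in coordinates with H = (0, 0), A = (1, 0), C = (0, 1), Q = (1, -1).
1. E is where the line through A parallel to CQ meets line QH ⇒ E = (2, -2)
2. B lies on line HC with HB:BC = 5:3 ⇒ B = (0, 5/8)
3. G is the centroid of triangle EBH ⇒ G = (2/3, -11/24)
4. X is where the line through A parallel to QE meets line EG ⇒ X = (-22/5, 27/5)
line XG meets BH at L = (0, 5/16)
G = X + t·(L−X) with t = 38/33, so XG:GL = 38/33:-5/33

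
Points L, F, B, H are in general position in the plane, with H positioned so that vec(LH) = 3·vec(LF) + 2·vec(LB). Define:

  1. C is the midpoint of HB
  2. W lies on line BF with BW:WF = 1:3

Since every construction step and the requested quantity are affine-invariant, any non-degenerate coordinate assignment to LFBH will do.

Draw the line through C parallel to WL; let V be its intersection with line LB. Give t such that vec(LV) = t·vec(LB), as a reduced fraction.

t = -3

Choose coordinates L = (0, 0), F = (1, 0), B = (0, 1), H = (3, 2).
1. C is the midpoint of HB ⇒ C = (3/2, 3/2)
2. W lies on line BF with BW:WF = 1:3 ⇒ W = (1/4, 3/4)
through C parallel to WL: direction (-1/4, -3/4); meets LB at V = (0, -3)
V = L + t·(B−L) with t = -3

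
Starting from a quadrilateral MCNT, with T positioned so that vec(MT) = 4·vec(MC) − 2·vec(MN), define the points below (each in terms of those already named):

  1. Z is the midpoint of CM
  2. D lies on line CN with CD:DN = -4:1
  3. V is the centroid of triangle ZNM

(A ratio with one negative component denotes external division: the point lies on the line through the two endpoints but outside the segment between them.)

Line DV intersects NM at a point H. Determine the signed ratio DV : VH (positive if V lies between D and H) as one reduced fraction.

Choose coordinates M = (0, 0), C = (1, 0), N = (0, 1), T = (4, -2).
1. Z is the midpoint of CM ⇒ Z = (1/2, 0)
2. D lies on line CN with CD:DN = -4:1 ⇒ D = (-1/3, 4/3)
3. V is the centroid of triangle ZNM ⇒ V = (1/6, 1/3)
line DV meets NM at H = (0, 2/3)
V = D + t·(H−D) with t = 3/2, so DV:VH = 3/2:-1/2

DV:VH = -3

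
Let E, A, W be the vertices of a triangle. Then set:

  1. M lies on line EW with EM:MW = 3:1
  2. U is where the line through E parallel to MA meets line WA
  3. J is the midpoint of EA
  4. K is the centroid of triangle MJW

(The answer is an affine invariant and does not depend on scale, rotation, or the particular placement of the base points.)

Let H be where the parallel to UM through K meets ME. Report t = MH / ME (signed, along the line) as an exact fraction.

Choose coordinates E = (0, 0), A = (1, 0), W = (0, 1).
1. M lies on line EW with EM:MW = 3:1 ⇒ M = (0, 3/4)
2. U is where the line through E parallel to MA meets line WA ⇒ U = (4, -3)
3. J is the midpoint of EA ⇒ J = (1/2, 0)
4. K is the centroid of triangle MJW ⇒ K = (1/6, 7/12)
through K parallel to UM: direction (-4, 15/4); meets ME at H = (0, 71/96)
H = M + t·(E−M) with t = 1/72

t = 1/72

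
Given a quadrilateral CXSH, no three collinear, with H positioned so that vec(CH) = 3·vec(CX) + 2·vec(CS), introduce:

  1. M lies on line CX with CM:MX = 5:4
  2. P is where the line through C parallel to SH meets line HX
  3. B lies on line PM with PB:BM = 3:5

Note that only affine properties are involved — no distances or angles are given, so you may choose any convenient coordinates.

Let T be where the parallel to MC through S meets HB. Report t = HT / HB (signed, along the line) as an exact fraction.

Assign C = (0, 0), X = (1, 0), S = (0, 1), H = (3, 2) — the answer is frame-independent, so this choice is without loss of generality.
1. M lies on line CX with CM:MX = 5:4 ⇒ M = (5/9, 0)
2. P is where the line through C parallel to SH meets line HX ⇒ P = (3/2, 1/2)
3. B lies on line PM with PB:BM = 3:5 ⇒ B = (55/48, 5/16)
through S parallel to MC: direction (-5/9, 0); meets HB at T = (154/81, 1)
T = H + t·(B−H) with t = 16/27

t = 16/27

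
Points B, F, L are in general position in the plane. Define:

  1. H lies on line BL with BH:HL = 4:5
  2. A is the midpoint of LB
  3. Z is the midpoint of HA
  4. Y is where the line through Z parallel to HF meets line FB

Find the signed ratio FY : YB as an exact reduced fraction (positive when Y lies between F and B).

Choose coordinates B = (0, 0), F = (1, 0), L = (0, 1).
1. H lies on line BL with BH:HL = 4:5 ⇒ H = (0, 4/9)
2. A is the midpoint of LB ⇒ A = (0, 1/2)
3. Z is the midpoint of HA ⇒ Z = (0, 17/36)
4. Y is where the line through Z parallel to HF meets line FB ⇒ Y = (17/16, 0)
Y = F + t·(B−F) with t = -1/16, so FY:YB = t:(1−t) = -1/16:17/16

FY:YB = -1/17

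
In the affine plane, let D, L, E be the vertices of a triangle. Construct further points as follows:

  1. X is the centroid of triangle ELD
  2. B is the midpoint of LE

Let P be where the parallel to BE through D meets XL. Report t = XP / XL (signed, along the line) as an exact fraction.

Work in coordinates with D = (0, 0), L = (1, 0), E = (0, 1).
1. X is the centroid of triangle ELD ⇒ X = (1/3, 1/3)
2. B is the midpoint of LE ⇒ B = (1/2, 1/2)
through D parallel to BE: direction (-1/2, 1/2); meets XL at P = (-1, 1)
P = X + t·(L−X) with t = -2

t = -2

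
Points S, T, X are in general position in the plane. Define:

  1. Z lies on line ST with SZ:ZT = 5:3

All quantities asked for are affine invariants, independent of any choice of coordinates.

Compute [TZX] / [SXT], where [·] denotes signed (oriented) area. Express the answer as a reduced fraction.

Work in coordinates with S = (0, 0), T = (1, 0), X = (0, 1).
1. Z lies on line ST with SZ:ZT = 5:3 ⇒ Z = (5/8, 0)
2·[TZX] = -3/8, 2·[SXT] = -1
[TZX]:[SXT] = -3/8:-1 = 3/8

[TZX]:[SXT] = 3/8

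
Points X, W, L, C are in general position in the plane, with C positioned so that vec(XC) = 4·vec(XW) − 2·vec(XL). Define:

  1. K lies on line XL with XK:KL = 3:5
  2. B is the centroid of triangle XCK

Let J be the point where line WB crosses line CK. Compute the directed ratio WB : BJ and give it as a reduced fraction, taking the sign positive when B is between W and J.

WB:BJ = -11/4

Choose coordinates X = (0, 0), W = (1, 0), L = (0, 1), C = (4, -2).
1. K lies on line XL with XK:KL = 3:5 ⇒ K = (0, 3/8)
2. B is the centroid of triangle XCK ⇒ B = (4/3, -13/24)
line WB meets CK at J = (40/33, -91/264)
B = W + t·(J−W) with t = 11/7, so WB:BJ = 11/7:-4/7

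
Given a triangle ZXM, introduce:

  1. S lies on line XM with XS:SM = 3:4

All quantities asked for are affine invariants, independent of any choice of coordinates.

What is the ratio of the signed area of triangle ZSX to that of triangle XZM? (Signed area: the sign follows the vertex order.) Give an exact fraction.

Set Z = (0, 0), X = (1, 0), M = (0, 1); any affine frame gives the same invariant.
1. S lies on line XM with XS:SM = 3:4 ⇒ S = (4/7, 3/7)
2·[ZSX] = -3/7, 2·[XZM] = -1
[ZSX]:[XZM] = -3/7:-1 = 3/7

[ZSX]:[XZM] = 3/7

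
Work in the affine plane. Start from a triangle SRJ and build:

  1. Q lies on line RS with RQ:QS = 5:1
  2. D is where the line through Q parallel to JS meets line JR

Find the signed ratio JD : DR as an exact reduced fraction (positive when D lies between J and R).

Assign S = (0, 0), R = (1, 0), J = (0, 1) — the answer is frame-independent, so this choice is without loss of generality.
1. Q lies on line RS with RQ:QS = 5:1 ⇒ Q = (1/6, 0)
2. D is where the line through Q parallel to JS meets line JR ⇒ D = (1/6, 5/6)
D = J + t·(R−J) with t = 1/6, so JD:DR = t:(1−t) = 1/6:5/6

JD:DR = 1/5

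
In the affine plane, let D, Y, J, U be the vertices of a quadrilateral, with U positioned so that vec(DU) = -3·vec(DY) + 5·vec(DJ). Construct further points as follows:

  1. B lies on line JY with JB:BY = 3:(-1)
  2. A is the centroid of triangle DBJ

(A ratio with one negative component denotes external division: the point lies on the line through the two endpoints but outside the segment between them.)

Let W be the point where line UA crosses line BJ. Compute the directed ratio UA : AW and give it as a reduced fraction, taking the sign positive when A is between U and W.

UA:AW = -4

Choose coordinates D = (0, 0), Y = (1, 0), J = (0, 1), U = (-3, 5).
1. B lies on line JY with JB:BY = 3:(-1) ⇒ B = (3/2, -1/2)
2. A is the centroid of triangle DBJ ⇒ A = (1/2, 1/6)
line UA meets BJ at W = (-3/8, 11/8)
A = U + t·(W−U) with t = 4/3, so UA:AW = 4/3:-1/3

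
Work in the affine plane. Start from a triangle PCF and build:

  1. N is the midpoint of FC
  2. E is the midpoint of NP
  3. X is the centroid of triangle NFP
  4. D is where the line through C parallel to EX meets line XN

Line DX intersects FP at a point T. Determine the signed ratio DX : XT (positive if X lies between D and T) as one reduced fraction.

DX:XT = 4

Assign P = (0, 0), C = (1, 0), F = (0, 1) — the answer is frame-independent, so this choice is without loss of generality.
1. N is the midpoint of FC ⇒ N = (1/2, 1/2)
2. E is the midpoint of NP ⇒ E = (1/4, 1/4)
3. X is the centroid of triangle NFP ⇒ X = (1/6, 1/2)
4. D is where the line through C parallel to EX meets line XN ⇒ D = (5/6, 1/2)
line DX meets FP at T = (0, 1/2)
X = D + t·(T−D) with t = 4/5, so DX:XT = 4/5:1/5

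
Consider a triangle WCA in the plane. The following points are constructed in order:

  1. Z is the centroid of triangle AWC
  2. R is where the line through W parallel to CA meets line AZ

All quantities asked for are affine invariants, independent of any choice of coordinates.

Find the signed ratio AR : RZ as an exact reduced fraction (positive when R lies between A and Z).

AR:RZ = -3/2

Set W = (0, 0), C = (1, 0), A = (0, 1); any affine frame gives the same invariant.
1. Z is the centroid of triangle AWC ⇒ Z = (1/3, 1/3)
2. R is where the line through W parallel to CA meets line AZ ⇒ R = (1, -1)
R = A + t·(Z−A) with t = 3, so AR:RZ = t:(1−t) = 3:-2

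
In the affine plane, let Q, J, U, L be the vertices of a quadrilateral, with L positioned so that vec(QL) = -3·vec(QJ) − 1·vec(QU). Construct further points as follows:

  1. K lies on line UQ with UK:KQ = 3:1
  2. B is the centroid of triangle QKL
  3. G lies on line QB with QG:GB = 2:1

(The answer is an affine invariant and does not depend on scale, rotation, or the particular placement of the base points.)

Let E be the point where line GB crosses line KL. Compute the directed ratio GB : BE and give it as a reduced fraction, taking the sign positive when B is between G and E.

Set Q = (0, 0), J = (1, 0), U = (0, 1), L = (-3, -1); any affine frame gives the same invariant.
1. K lies on line UQ with UK:KQ = 3:1 ⇒ K = (0, 1/4)
2. B is the centroid of triangle QKL ⇒ B = (-1, -1/4)
3. G lies on line QB with QG:GB = 2:1 ⇒ G = (-2/3, -1/6)
line GB meets KL at E = (-3/2, -3/8)
B = G + t·(E−G) with t = 2/5, so GB:BE = 2/5:3/5

GB:BE = 2/3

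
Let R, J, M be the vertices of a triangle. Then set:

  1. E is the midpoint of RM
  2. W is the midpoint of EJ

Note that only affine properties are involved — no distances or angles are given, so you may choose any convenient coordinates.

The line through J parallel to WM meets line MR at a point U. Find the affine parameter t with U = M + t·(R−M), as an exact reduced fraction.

Assign R = (0, 0), J = (1, 0), M = (0, 1) — the answer is frame-independent, so this choice is without loss of generality.
1. E is the midpoint of RM ⇒ E = (0, 1/2)
2. W is the midpoint of EJ ⇒ W = (1/2, 1/4)
through J parallel to WM: direction (-1/2, 3/4); meets MR at U = (0, 3/2)
U = M + t·(R−M) with t = -1/2

t = -1/2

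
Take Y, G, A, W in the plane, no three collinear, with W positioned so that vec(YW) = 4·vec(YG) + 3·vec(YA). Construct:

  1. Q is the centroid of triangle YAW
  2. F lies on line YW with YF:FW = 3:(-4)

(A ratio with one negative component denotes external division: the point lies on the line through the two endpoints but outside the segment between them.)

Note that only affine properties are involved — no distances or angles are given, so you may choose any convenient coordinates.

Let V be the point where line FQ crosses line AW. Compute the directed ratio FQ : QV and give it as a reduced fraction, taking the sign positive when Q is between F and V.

Assign Y = (0, 0), G = (1, 0), A = (0, 1), W = (4, 3) — the answer is frame-independent, so this choice is without loss of generality.
1. Q is the centroid of triangle YAW ⇒ Q = (4/3, 4/3)
2. F lies on line YW with YF:FW = 3:(-4) ⇒ F = (-12, -9)
line FQ meets AW at V = (28/11, 25/11)
Q = F + t·(V−F) with t = 11/12, so FQ:QV = 11/12:1/12

FQ:QV = 11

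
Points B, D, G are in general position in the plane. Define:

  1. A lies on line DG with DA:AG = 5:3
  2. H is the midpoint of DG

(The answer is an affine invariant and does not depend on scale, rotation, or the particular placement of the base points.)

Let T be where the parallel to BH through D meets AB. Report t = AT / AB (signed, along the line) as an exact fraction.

t = 5

Work in coordinates with B = (0, 0), D = (1, 0), G = (0, 1).
1. A lies on line DG with DA:AG = 5:3 ⇒ A = (3/8, 5/8)
2. H is the midpoint of DG ⇒ H = (1/2, 1/2)
through D parallel to BH: direction (1/2, 1/2); meets AB at T = (-3/2, -5/2)
T = A + t·(B−A) with t = 5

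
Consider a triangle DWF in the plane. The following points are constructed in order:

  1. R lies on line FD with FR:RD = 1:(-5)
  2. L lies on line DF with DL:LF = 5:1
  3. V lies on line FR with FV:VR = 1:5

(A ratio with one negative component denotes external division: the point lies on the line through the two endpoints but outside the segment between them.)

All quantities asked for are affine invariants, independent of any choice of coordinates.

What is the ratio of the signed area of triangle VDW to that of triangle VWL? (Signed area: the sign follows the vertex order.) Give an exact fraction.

[VDW]:[VWL] = -5

Assign D = (0, 0), W = (1, 0), F = (0, 1) — the answer is frame-independent, so this choice is without loss of generality.
1. R lies on line FD with FR:RD = 1:(-5) ⇒ R = (0, 5/4)
2. L lies on line DF with DL:LF = 5:1 ⇒ L = (0, 5/6)
3. V lies on line FR with FV:VR = 1:5 ⇒ V = (0, 25/24)
2·[VDW] = 25/24, 2·[VWL] = -5/24
[VDW]:[VWL] = 25/24:-5/24 = -5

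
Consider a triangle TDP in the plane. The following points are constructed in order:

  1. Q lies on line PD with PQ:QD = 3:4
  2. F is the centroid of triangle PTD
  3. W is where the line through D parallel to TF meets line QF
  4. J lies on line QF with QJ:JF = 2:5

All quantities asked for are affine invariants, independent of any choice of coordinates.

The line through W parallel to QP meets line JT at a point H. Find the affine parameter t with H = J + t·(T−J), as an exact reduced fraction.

t = 54/19

Set T = (0, 0), D = (1, 0), P = (0, 1); any affine frame gives the same invariant.
1. Q lies on line PD with PQ:QD = 3:4 ⇒ Q = (3/7, 4/7)
2. F is the centroid of triangle PTD ⇒ F = (1/3, 1/3)
3. W is where the line through D parallel to TF meets line QF ⇒ W = (-1/3, -4/3)
4. J lies on line QF with QJ:JF = 2:5 ⇒ J = (59/147, 74/147)
through W parallel to QP: direction (-3/7, 3/7); meets JT at H = (-295/399, -370/399)
H = J + t·(T−J) with t = 54/19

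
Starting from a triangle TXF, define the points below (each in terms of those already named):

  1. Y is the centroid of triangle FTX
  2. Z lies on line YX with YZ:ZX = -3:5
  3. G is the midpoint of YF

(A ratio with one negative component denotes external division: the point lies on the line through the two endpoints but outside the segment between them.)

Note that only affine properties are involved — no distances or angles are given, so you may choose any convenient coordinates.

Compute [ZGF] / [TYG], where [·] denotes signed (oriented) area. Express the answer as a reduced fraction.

[ZGF]:[TYG] = 3/2

Assign T = (0, 0), X = (1, 0), F = (0, 1) — the answer is frame-independent, so this choice is without loss of generality.
1. Y is the centroid of triangle FTX ⇒ Y = (1/3, 1/3)
2. Z lies on line YX with YZ:ZX = -3:5 ⇒ Z = (-2/3, 5/6)
3. G is the midpoint of YF ⇒ G = (1/6, 2/3)
2·[ZGF] = 1/4, 2·[TYG] = 1/6
[ZGF]:[TYG] = 1/4:1/6 = 3/2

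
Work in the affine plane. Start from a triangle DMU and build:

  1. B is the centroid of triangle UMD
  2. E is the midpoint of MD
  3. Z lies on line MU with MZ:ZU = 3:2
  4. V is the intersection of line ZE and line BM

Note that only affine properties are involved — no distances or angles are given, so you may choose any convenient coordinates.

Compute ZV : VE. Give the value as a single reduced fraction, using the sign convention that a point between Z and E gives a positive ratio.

Assign D = (0, 0), M = (1, 0), U = (0, 1) — the answer is frame-independent, so this choice is without loss of generality.
1. B is the centroid of triangle UMD ⇒ B = (1/3, 1/3)
2. E is the midpoint of MD ⇒ E = (1/2, 0)
3. Z lies on line MU with MZ:ZU = 3:2 ⇒ Z = (2/5, 3/5)
4. V is the intersection of line ZE and line BM ⇒ V = (5/11, 3/11)
V = Z + t·(E−Z) with t = 6/11, so ZV:VE = t:(1−t) = 6/11:5/11

ZV:VE = 6/5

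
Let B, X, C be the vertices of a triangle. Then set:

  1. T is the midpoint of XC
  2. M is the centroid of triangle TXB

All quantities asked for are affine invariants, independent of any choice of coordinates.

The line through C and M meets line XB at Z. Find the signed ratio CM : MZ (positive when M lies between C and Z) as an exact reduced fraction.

CM:MZ = 5

Assign B = (0, 0), X = (1, 0), C = (0, 1) — the answer is frame-independent, so this choice is without loss of generality.
1. T is the midpoint of XC ⇒ T = (1/2, 1/2)
2. M is the centroid of triangle TXB ⇒ M = (1/2, 1/6)
line CM meets XB at Z = (3/5, 0)
M = C + t·(Z−C) with t = 5/6, so CM:MZ = 5/6:1/6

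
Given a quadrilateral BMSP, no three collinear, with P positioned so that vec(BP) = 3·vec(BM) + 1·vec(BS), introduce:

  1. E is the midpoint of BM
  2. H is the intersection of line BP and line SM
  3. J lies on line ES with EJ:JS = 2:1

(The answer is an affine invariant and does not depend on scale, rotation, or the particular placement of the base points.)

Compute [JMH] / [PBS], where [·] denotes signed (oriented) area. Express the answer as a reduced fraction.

Assign B = (0, 0), M = (1, 0), S = (0, 1), P = (3, 1) — the answer is frame-independent, so this choice is without loss of generality.
1. E is the midpoint of BM ⇒ E = (1/2, 0)
2. H is the intersection of line BP and line SM ⇒ H = (3/4, 1/4)
3. J lies on line ES with EJ:JS = 2:1 ⇒ J = (1/6, 2/3)
2·[JMH] = 1/24, 2·[PBS] = -3
[JMH]:[PBS] = 1/24:-3 = -1/72

[JMH]:[PBS] = -1/72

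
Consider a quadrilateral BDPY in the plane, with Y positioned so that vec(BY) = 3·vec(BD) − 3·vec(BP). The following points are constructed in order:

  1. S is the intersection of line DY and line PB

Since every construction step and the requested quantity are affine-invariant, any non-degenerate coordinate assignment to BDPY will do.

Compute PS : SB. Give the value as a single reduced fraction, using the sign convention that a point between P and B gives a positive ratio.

PS:SB = -1/3

Choose coordinates B = (0, 0), D = (1, 0), P = (0, 1), Y = (3, -3).
1. S is the intersection of line DY and line PB ⇒ S = (0, 3/2)
S = P + t·(B−P) with t = -1/2, so PS:SB = t:(1−t) = -1/2:3/2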